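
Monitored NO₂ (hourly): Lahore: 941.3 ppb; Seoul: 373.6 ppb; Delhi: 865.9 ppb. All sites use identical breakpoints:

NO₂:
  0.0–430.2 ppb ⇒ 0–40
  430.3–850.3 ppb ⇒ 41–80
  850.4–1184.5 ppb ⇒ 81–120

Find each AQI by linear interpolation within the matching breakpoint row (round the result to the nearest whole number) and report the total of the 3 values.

210

Lahore: 941.3 lies in 850.4–1184.5, so I_lo=81, I_hi=120, C_lo=850.4, C_hi=1184.5.
(120−81)/(1184.5−850.4) × (941.3−850.4) + 81 = 39/334.1 × 90.9 + 81 ≈ 91.61 → 92.
Seoul: 373.6 lies in 0.0–430.2, so I_lo=0, I_hi=40, C_lo=0.0, C_hi=430.2.
(40−0)/(430.2−0.0) × (373.6−0.0) + 0 = 40/430.2 × 373.6 + 0 ≈ 34.74 → 35.
Delhi 865.9: bracket 850.4–1184.5 → index 81–120; slope 39/334.1, offset 15.5.
AQI = 81 + 39/334.1·15.5 ≈ 82.81 ⇒ 83.
AQIs: Lahore=92, Seoul=35, Delhi=83. Sum = 92 + 35 + 83 = 210.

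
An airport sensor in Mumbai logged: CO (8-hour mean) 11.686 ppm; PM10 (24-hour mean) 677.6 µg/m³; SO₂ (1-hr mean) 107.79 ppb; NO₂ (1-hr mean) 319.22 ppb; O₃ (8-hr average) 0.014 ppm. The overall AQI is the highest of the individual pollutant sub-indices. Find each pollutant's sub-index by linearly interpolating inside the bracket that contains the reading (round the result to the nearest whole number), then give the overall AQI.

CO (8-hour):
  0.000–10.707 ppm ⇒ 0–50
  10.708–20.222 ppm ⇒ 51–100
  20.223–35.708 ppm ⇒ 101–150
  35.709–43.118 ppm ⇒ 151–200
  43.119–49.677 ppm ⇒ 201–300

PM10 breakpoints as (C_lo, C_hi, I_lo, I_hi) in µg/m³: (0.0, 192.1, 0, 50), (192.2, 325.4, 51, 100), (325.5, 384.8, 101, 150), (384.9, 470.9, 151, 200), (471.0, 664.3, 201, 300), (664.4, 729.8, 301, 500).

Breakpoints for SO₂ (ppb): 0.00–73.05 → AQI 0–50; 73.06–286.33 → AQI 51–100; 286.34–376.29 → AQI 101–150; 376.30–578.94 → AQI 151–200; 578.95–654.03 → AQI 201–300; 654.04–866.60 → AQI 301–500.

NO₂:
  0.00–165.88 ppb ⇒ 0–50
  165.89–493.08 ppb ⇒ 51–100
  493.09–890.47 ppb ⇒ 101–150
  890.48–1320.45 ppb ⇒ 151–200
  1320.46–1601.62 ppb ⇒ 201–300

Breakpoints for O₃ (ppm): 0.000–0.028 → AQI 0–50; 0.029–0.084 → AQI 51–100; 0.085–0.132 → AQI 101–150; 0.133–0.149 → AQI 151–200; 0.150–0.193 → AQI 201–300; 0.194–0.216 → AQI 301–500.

341

CO: row 10.708–20.222 (AQI 51–100). (100−51)·(11.686−10.708)/(20.222−10.708) + 51 = 49·0.978/9.514 + 51 ≈ 56.04 → 56.
PM10: row 664.4–729.8 (AQI 301–500). (500−301)·(677.6−664.4)/(729.8−664.4) + 301 = 199·13.2/65.4 + 301 ≈ 341.17 → 341.
SO₂: row 73.06–286.33 (AQI 51–100). (100−51)·(107.79−73.06)/(286.33−73.06) + 51 = 49·34.73/213.27 + 51 ≈ 58.98 → 59.
NO₂: 319.22 lies in 165.89–493.08, so I_lo=51, I_hi=100, C_lo=165.89, C_hi=493.08.
(100−51)/(493.08−165.89) × (319.22−165.89) + 51 = 49/327.19 × 153.33 + 51 ≈ 73.96 → 74.
O₃: 0.014 ∈ [0.000, 0.028] ↔ index [0, 50].
0 + (0.014−0.000)·(50−0)/(0.028−0.000) = 0 + 0.014·50/0.028 ≈ 25.00, so AQI = 25.
Sub-indices: CO→56, PM10→341, SO₂→59, NO₂→74, O₃→25. Overall AQI = max = 341; dominant pollutant is PM10.
AQI 341: Hazardous.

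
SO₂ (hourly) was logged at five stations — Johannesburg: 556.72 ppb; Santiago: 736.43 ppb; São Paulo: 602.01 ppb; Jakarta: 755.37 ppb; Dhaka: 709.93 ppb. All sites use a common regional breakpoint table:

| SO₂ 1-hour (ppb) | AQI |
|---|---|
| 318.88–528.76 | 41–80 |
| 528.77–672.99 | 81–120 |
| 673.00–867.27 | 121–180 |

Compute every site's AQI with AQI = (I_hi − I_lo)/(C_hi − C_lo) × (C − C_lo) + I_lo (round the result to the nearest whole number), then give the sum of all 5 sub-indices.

Johannesburg: 556.72 lies in 528.77–672.99, so I_lo=81, I_hi=120, C_lo=528.77, C_hi=672.99.
(120−81)/(672.99−528.77) × (556.72−528.77) + 81 = 39/144.22 × 27.95 + 81 ≈ 88.56 → 89.
Santiago: 736.43 ∈ [673.00, 867.27] ↔ index [121, 180].
121 + (736.43−673.00)·(180−121)/(867.27−673.00) = 121 + 63.43·59/194.27 ≈ 140.26, so AQI = 140.
São Paulo: 602.01 ∈ [528.77, 672.99] ↔ index [81, 120].
81 + (602.01−528.77)·(120−81)/(672.99−528.77) = 81 + 73.24·39/144.22 ≈ 100.81, so AQI = 101.
Jakarta 755.37: bracket 673.00–867.27 → index 121–180; slope 59/194.27, offset 82.37.
AQI = 121 + 59/194.27·82.37 ≈ 146.02 ⇒ 146.
Dhaka 709.93: bracket 673.00–867.27 → index 121–180; slope 59/194.27, offset 36.93.
AQI = 121 + 59/194.27·36.93 ≈ 132.22 ⇒ 132.
AQIs: Johannesburg=89, Santiago=140, São Paulo=101, Jakarta=146, Dhaka=132. Sum = 89 + 140 + 101 + 146 + 132 = 608.

608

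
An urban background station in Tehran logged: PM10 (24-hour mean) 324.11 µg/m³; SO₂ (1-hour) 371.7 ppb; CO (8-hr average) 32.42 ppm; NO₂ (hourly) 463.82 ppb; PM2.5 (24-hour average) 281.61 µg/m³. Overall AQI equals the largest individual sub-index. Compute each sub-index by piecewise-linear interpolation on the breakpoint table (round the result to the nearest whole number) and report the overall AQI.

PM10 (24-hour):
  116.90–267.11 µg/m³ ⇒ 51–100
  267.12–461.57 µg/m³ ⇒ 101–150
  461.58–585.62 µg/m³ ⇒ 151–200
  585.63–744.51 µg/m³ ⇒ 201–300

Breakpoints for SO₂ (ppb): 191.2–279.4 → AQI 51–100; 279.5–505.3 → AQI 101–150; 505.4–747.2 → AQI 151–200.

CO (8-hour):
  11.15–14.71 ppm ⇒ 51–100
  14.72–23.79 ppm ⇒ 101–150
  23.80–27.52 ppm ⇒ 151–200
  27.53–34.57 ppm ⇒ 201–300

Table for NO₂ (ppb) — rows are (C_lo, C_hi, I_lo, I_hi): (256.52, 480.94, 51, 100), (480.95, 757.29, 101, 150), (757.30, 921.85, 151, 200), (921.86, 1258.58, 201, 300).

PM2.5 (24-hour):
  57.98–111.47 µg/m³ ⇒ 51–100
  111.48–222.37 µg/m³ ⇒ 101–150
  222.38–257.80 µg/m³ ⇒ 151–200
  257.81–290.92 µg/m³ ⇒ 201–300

272

PM10: 324.11 ∈ [267.12, 461.57] ↔ index [101, 150].
101 + (324.11−267.12)·(150−101)/(461.57−267.12) = 101 + 56.99·49/194.45 ≈ 115.36, so AQI = 115.
SO₂: 371.7 lies in 279.5–505.3, so I_lo=101, I_hi=150, C_lo=279.5, C_hi=505.3.
(150−101)/(505.3−279.5) × (371.7−279.5) + 101 = 49/225.8 × 92.2 + 101 ≈ 121.01 → 121.
CO: 32.42 lies in 27.53–34.57, so I_lo=201, I_hi=300, C_lo=27.53, C_hi=34.57.
(300−201)/(34.57−27.53) × (32.42−27.53) + 201 = 99/7.04 × 4.89 + 201 ≈ 269.77 → 270.
NO₂ 463.82: bracket 256.52–480.94 → index 51–100; slope 49/224.42, offset 207.30.
AQI = 51 + 49/224.42·207.30 ≈ 96.26 ⇒ 96.
PM2.5 281.61: bracket 257.81–290.92 → index 201–300; slope 99/33.11, offset 23.80.
AQI = 201 + 99/33.11·23.80 ≈ 272.16 ⇒ 272.
Sub-indices: PM10→115, SO₂→121, CO→270, NO₂→96, PM2.5→272. Overall AQI = max = 272; dominant pollutant is PM2.5.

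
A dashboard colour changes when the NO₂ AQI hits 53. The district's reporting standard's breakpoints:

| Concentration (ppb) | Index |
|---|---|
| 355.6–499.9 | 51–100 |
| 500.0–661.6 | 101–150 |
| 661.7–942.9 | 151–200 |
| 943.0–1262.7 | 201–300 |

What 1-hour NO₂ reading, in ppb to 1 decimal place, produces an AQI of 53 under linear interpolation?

AQI 53 lies in the 51–100 band, which corresponds to 355.6–499.9 ppb.
C = 355.6 + (53−51)×(499.9−355.6)/(100−51) = 355.6 + 2×144.3/49 ≈ 361.490 ppb → 361.5 ppb to 1 dp.

361.5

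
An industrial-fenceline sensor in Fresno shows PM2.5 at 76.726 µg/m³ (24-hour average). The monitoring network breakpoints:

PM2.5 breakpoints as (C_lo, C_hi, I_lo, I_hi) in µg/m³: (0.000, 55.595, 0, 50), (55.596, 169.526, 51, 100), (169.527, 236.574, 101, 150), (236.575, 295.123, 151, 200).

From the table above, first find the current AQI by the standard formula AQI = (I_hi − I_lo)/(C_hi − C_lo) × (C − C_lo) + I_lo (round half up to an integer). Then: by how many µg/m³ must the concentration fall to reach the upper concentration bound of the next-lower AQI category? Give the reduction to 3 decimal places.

PM2.5: 76.726 ∈ [55.596, 169.526] ↔ index [51, 100].
51 + (76.726−55.596)·(100−51)/(169.526−55.596) = 51 + 21.130·49/113.930 ≈ 60.09, so AQI = 60.
Current AQI 60 is in the Moderate range (51–100). The next-lower category tops out at AQI 50, whose upper concentration bound is 55.595 µg/m³.
Reduction needed = 76.726 − 55.595 = 21.131 µg/m³.

21.131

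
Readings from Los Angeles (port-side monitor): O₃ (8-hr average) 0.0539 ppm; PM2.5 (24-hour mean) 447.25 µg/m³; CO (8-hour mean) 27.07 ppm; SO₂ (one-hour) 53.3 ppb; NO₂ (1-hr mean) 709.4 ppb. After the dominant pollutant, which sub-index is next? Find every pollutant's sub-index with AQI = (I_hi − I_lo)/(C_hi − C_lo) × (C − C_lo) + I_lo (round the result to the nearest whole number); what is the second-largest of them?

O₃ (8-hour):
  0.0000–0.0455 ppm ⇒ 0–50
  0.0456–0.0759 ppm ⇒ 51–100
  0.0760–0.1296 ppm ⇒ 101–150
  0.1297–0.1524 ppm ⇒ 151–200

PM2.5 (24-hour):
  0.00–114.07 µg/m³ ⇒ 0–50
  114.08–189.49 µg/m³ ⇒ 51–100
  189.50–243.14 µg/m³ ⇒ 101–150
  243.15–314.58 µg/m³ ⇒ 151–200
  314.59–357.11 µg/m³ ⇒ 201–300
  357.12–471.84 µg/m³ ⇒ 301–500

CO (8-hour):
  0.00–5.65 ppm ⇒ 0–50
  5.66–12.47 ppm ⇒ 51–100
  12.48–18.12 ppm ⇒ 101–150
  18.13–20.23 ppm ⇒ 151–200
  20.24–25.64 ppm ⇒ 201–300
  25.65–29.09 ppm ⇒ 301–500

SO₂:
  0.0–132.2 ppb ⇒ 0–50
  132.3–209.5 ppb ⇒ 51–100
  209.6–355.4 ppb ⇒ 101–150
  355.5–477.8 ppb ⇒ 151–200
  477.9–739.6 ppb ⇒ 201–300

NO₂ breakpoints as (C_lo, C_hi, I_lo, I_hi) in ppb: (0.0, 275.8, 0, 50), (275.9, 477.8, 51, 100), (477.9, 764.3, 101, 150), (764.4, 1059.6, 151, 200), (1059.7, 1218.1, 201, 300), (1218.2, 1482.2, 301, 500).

383

O₃: 0.0539 lies in 0.0456–0.0759, so I_lo=51, I_hi=100, C_lo=0.0456, C_hi=0.0759.
(100−51)/(0.0759−0.0456) × (0.0539−0.0456) + 51 = 49/0.0303 × 0.0083 + 51 ≈ 64.42 → 64.
PM2.5 447.25: bracket 357.12–471.84 → index 301–500; slope 199/114.72, offset 90.13.
AQI = 301 + 199/114.72·90.13 ≈ 457.34 ⇒ 457.
CO: 27.07 lies in 25.65–29.09, so I_lo=301, I_hi=500, C_lo=25.65, C_hi=29.09.
(500−301)/(29.09−25.65) × (27.07−25.65) + 301 = 199/3.44 × 1.42 + 301 ≈ 383.15 → 383.
SO₂ 53.3: bracket 0.0–132.2 → index 0–50; slope 50/132.2, offset 53.3.
AQI = 0 + 50/132.2·53.3 ≈ 20.16 ⇒ 20.
NO₂: 709.4 ∈ [477.9, 764.3] ↔ index [101, 150].
101 + (709.4−477.9)·(150−101)/(764.3−477.9) = 101 + 231.5·49/286.4 ≈ 140.61, so AQI = 141.
Sub-indices: O₃→64, PM2.5→457, CO→383, SO₂→20, NO₂→141. Ranked high→low: 457, 383, 141, 64, 20. Second-highest sub-index = 383.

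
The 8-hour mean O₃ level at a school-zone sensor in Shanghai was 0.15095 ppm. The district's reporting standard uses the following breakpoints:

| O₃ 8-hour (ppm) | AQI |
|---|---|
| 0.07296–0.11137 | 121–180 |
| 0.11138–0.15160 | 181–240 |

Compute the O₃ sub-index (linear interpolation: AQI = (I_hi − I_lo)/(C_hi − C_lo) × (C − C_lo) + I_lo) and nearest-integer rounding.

O₃: 0.15095 ∈ [0.11138, 0.15160] ↔ index [181, 240].
181 + (0.15095−0.11138)·(240−181)/(0.15160−0.11138) = 181 + 0.03957·59/0.04022 ≈ 239.05, so AQI = 239.

239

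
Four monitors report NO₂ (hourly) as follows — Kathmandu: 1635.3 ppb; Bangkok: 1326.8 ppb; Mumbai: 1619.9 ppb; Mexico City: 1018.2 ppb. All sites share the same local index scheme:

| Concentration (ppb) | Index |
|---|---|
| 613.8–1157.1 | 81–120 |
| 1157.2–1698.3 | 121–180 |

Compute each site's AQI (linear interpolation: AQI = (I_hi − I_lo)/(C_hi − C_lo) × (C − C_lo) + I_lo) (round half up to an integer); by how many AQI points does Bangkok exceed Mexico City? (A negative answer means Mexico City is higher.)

29

Kathmandu: 1635.3 ∈ [1157.2, 1698.3] ↔ index [121, 180].
121 + (1635.3−1157.2)·(180−121)/(1698.3−1157.2) = 121 + 478.1·59/541.1 ≈ 173.13, so AQI = 173.
Bangkok: 1326.8 ∈ [1157.2, 1698.3] ↔ index [121, 180].
121 + (1326.8−1157.2)·(180−121)/(1698.3−1157.2) = 121 + 169.6·59/541.1 ≈ 139.49, so AQI = 139.
Mumbai: row 1157.2–1698.3 (AQI 121–180). (180−121)·(1619.9−1157.2)/(1698.3−1157.2) + 121 = 59·462.7/541.1 + 121 ≈ 171.45 → 171.
Mexico City 1018.2: bracket 613.8–1157.1 → index 81–120; slope 39/543.3, offset 404.4.
AQI = 81 + 39/543.3·404.4 ≈ 110.03 ⇒ 110.
AQIs: Kathmandu=173, Bangkok=139, Mumbai=171, Mexico City=110. Bangkok (139) − Mexico City (110) = 29.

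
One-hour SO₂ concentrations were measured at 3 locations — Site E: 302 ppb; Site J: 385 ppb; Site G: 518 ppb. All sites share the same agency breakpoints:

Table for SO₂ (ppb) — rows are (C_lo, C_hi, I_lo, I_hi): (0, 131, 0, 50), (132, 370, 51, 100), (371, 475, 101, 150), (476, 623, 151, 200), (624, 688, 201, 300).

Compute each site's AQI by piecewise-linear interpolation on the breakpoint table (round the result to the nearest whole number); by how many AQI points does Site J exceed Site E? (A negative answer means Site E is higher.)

22

Site E 302: bracket 132–370 → index 51–100; slope 49/238, offset 170.
AQI = 51 + 49/238·170 ≈ 86.00 ⇒ 86.
Site J: 385 ∈ [371, 475] ↔ index [101, 150].
101 + (385−371)·(150−101)/(475−371) = 101 + 14·49/104 ≈ 107.60, so AQI = 108.
Site G 518: bracket 476–623 → index 151–200; slope 49/147, offset 42.
AQI = 151 + 49/147·42 ≈ 165.00 ⇒ 165.
AQIs: Site E=86, Site J=108, Site G=165. Site J (108) − Site E (86) = 22.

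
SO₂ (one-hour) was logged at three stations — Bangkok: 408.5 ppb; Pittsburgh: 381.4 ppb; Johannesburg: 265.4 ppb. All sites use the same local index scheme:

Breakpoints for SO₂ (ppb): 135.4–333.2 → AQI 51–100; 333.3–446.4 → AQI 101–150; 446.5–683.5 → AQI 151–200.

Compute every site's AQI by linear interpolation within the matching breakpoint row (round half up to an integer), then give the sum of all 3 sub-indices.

Bangkok: 408.5 lies in 333.3–446.4, so I_lo=101, I_hi=150, C_lo=333.3, C_hi=446.4.
(150−101)/(446.4−333.3) × (408.5−333.3) + 101 = 49/113.1 × 75.2 + 101 ≈ 133.58 → 134.
Pittsburgh: 381.4 ∈ [333.3, 446.4] ↔ index [101, 150].
101 + (381.4−333.3)·(150−101)/(446.4−333.3) = 101 + 48.1·49/113.1 ≈ 121.84, so AQI = 122.
Johannesburg: 265.4 lies in 135.4–333.2, so I_lo=51, I_hi=100, C_lo=135.4, C_hi=333.2.
(100−51)/(333.2−135.4) × (265.4−135.4) + 51 = 49/197.8 × 130.0 + 51 ≈ 83.20 → 83.
AQIs: Bangkok=134, Pittsburgh=122, Johannesburg=83. Sum = 134 + 122 + 83 = 339.

339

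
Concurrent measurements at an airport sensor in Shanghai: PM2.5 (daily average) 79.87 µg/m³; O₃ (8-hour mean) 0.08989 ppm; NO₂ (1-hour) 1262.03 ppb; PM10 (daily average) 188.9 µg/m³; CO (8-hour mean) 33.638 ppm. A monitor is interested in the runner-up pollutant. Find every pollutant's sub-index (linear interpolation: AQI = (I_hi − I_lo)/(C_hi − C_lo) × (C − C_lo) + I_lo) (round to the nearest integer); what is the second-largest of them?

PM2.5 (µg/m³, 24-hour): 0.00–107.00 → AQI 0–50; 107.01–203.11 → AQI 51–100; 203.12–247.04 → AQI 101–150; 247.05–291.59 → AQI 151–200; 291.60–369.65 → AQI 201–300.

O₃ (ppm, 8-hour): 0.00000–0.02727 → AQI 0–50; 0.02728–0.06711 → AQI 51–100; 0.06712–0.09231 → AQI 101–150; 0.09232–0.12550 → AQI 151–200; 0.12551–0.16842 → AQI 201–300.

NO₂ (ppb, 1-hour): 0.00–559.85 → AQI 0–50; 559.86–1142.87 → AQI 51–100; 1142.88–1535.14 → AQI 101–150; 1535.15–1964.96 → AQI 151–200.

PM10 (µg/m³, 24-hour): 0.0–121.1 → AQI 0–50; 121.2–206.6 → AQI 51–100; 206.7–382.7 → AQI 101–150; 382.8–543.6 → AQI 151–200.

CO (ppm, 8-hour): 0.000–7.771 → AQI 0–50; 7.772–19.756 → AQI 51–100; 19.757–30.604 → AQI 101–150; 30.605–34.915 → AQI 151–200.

145

PM2.5 79.87: bracket 0.00–107.00 → index 0–50; slope 50/107.00, offset 79.87.
AQI = 0 + 50/107.00·79.87 ≈ 37.32 ⇒ 37.
O₃: row 0.06712–0.09231 (AQI 101–150). (150−101)·(0.08989−0.06712)/(0.09231−0.06712) + 101 = 49·0.02277/0.02519 + 101 ≈ 145.29 → 145.
NO₂: row 1142.88–1535.14 (AQI 101–150). (150−101)·(1262.03−1142.88)/(1535.14−1142.88) + 101 = 49·119.15/392.26 + 101 ≈ 115.88 → 116.
PM10 188.9: bracket 121.2–206.6 → index 51–100; slope 49/85.4, offset 67.7.
AQI = 51 + 49/85.4·67.7 ≈ 89.84 ⇒ 90.
CO: row 30.605–34.915 (AQI 151–200). (200−151)·(33.638−30.605)/(34.915−30.605) + 151 = 49·3.033/4.310 + 151 ≈ 185.48 → 185.
Sub-indices: PM2.5→37, O₃→145, NO₂→116, PM10→90, CO→185. Ranked high→low: 185, 145, 116, 90, 37. Second-highest sub-index = 145.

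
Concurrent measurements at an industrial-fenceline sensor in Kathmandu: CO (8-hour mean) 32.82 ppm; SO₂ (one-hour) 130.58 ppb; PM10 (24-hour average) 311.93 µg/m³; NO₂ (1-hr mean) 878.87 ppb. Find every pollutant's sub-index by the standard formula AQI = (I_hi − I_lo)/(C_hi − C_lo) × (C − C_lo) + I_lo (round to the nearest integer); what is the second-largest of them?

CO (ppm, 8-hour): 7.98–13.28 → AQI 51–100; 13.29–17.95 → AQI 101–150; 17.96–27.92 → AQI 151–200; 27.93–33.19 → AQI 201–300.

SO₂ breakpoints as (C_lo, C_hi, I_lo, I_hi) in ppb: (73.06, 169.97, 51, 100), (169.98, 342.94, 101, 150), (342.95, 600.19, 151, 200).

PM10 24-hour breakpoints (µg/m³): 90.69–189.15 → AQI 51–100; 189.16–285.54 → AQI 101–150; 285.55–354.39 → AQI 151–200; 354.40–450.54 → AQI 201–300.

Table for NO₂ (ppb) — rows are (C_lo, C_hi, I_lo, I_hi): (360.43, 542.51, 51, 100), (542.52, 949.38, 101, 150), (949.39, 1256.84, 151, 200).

170

CO: 32.82 ∈ [27.93, 33.19] ↔ index [201, 300].
201 + (32.82−27.93)·(300−201)/(33.19−27.93) = 201 + 4.89·99/5.26 ≈ 293.04, so AQI = 293.
SO₂: row 73.06–169.97 (AQI 51–100). (100−51)·(130.58−73.06)/(169.97−73.06) + 51 = 49·57.52/96.91 + 51 ≈ 80.08 → 80.
PM10: 311.93 ∈ [285.55, 354.39] ↔ index [151, 200].
151 + (311.93−285.55)·(200−151)/(354.39−285.55) = 151 + 26.38·49/68.84 ≈ 169.78, so AQI = 170.
NO₂: 878.87 ∈ [542.52, 949.38] ↔ index [101, 150].
101 + (878.87−542.52)·(150−101)/(949.38−542.52) = 101 + 336.35·49/406.86 ≈ 141.51, so AQI = 142.
Sub-indices: CO→293, SO₂→80, PM10→170, NO₂→142. Ranked high→low: 293, 170, 142, 80. Second-highest sub-index = 170.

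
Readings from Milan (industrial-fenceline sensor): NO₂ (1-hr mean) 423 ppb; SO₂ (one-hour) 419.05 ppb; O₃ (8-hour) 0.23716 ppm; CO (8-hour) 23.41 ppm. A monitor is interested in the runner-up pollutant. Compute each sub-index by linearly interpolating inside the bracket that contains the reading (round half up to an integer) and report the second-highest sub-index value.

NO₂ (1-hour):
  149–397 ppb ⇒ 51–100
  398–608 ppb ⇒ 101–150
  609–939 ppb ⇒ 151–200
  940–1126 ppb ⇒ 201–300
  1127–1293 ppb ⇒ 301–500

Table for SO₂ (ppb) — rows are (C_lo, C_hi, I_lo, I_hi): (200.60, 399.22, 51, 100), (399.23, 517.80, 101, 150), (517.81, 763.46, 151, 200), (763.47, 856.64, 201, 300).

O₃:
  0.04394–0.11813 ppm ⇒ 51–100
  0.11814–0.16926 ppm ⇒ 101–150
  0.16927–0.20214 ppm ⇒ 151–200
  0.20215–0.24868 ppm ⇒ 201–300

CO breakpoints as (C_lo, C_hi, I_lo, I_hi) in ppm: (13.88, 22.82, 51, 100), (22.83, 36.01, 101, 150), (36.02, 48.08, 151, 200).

109

NO₂: 423 ∈ [398, 608] ↔ index [101, 150].
101 + (423−398)·(150−101)/(608−398) = 101 + 25·49/210 ≈ 106.83, so AQI = 107.
SO₂: row 399.23–517.80 (AQI 101–150). (150−101)·(419.05−399.23)/(517.80−399.23) + 101 = 49·19.82/118.57 + 101 ≈ 109.19 → 109.
O₃ 0.23716: bracket 0.20215–0.24868 → index 201–300; slope 99/0.04653, offset 0.03501.
AQI = 201 + 99/0.04653·0.03501 ≈ 275.49 ⇒ 275.
CO: 23.41 ∈ [22.83, 36.01] ↔ index [101, 150].
101 + (23.41−22.83)·(150−101)/(36.01−22.83) = 101 + 0.58·49/13.18 ≈ 103.16, so AQI = 103.
Sub-indices: NO₂→107, SO₂→109, O₃→275, CO→103. Ranked high→low: 275, 109, 107, 103. Second-highest sub-index = 109.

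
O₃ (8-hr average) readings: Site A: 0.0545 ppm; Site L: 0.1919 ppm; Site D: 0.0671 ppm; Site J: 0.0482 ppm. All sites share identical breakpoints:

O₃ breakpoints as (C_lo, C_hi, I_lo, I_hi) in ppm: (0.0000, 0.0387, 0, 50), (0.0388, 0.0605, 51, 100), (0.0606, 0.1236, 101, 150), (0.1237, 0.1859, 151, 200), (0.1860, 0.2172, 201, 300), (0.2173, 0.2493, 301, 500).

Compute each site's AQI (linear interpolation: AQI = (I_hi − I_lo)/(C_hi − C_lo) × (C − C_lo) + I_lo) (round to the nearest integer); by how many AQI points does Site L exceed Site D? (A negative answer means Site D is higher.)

114

Site A: 0.0545 lies in 0.0388–0.0605, so I_lo=51, I_hi=100, C_lo=0.0388, C_hi=0.0605.
(100−51)/(0.0605−0.0388) × (0.0545−0.0388) + 51 = 49/0.0217 × 0.0157 + 51 ≈ 86.45 → 86.
Site L: row 0.1860–0.2172 (AQI 201–300). (300−201)·(0.1919−0.1860)/(0.2172−0.1860) + 201 = 99·0.0059/0.0312 + 201 ≈ 219.72 → 220.
Site D 0.0671: bracket 0.0606–0.1236 → index 101–150; slope 49/0.0630, offset 0.0065.
AQI = 101 + 49/0.0630·0.0065 ≈ 106.06 ⇒ 106.
Site J 0.0482: bracket 0.0388–0.0605 → index 51–100; slope 49/0.0217, offset 0.0094.
AQI = 51 + 49/0.0217·0.0094 ≈ 72.23 ⇒ 72.
AQIs: Site A=86, Site L=220, Site D=106, Site J=72. Site L (220) − Site D (106) = 114.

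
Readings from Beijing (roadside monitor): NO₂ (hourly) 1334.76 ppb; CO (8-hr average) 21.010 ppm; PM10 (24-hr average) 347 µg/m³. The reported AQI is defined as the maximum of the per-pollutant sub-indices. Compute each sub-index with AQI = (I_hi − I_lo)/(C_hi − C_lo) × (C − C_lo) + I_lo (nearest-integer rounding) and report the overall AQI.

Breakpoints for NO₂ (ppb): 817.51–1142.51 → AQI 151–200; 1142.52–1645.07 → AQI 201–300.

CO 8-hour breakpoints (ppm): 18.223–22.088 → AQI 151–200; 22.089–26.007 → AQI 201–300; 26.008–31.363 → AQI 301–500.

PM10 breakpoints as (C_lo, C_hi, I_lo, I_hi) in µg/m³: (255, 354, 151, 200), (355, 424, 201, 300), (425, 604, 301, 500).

239

NO₂ 1334.76: bracket 1142.52–1645.07 → index 201–300; slope 99/502.55, offset 192.24.
AQI = 201 + 99/502.55·192.24 ≈ 238.87 ⇒ 239.
CO: 21.010 ∈ [18.223, 22.088] ↔ index [151, 200].
151 + (21.010−18.223)·(200−151)/(22.088−18.223) = 151 + 2.787·49/3.865 ≈ 186.33, so AQI = 186.
PM10: row 255–354 (AQI 151–200). (200−151)·(347−255)/(354−255) + 151 = 49·92/99 + 151 ≈ 196.54 → 197.
Sub-indices: NO₂→239, CO→186, PM10→197. Overall AQI = max = 239; dominant pollutant is NO₂.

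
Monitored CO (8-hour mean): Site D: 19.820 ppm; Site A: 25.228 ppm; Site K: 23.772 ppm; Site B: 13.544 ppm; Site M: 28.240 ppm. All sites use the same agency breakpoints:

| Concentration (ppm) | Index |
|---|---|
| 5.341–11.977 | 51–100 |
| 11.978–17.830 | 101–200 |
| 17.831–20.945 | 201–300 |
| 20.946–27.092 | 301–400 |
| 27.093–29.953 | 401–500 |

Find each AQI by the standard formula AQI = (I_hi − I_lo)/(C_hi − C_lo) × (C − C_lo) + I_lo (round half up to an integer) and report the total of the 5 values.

1549

Site D: 19.820 lies in 17.831–20.945, so I_lo=201, I_hi=300, C_lo=17.831, C_hi=20.945.
(300−201)/(20.945−17.831) × (19.820−17.831) + 201 = 99/3.114 × 1.989 + 201 ≈ 264.23 → 264.
Site A 25.228: bracket 20.946–27.092 → index 301–400; slope 99/6.146, offset 4.282.
AQI = 301 + 99/6.146·4.282 ≈ 369.97 ⇒ 370.
Site K: row 20.946–27.092 (AQI 301–400). (400−301)·(23.772−20.946)/(27.092−20.946) + 301 = 99·2.826/6.146 + 301 ≈ 346.52 → 347.
Site B: 13.544 lies in 11.978–17.830, so I_lo=101, I_hi=200, C_lo=11.978, C_hi=17.830.
(200−101)/(17.830−11.978) × (13.544−11.978) + 101 = 99/5.852 × 1.566 + 101 ≈ 127.49 → 127.
Site M: 28.240 ∈ [27.093, 29.953] ↔ index [401, 500].
401 + (28.240−27.093)·(500−401)/(29.953−27.093) = 401 + 1.147·99/2.860 ≈ 440.70, so AQI = 441.
AQIs: Site D=264, Site A=370, Site K=347, Site B=127, Site M=441. Sum = 264 + 370 + 347 + 127 + 441 = 1549.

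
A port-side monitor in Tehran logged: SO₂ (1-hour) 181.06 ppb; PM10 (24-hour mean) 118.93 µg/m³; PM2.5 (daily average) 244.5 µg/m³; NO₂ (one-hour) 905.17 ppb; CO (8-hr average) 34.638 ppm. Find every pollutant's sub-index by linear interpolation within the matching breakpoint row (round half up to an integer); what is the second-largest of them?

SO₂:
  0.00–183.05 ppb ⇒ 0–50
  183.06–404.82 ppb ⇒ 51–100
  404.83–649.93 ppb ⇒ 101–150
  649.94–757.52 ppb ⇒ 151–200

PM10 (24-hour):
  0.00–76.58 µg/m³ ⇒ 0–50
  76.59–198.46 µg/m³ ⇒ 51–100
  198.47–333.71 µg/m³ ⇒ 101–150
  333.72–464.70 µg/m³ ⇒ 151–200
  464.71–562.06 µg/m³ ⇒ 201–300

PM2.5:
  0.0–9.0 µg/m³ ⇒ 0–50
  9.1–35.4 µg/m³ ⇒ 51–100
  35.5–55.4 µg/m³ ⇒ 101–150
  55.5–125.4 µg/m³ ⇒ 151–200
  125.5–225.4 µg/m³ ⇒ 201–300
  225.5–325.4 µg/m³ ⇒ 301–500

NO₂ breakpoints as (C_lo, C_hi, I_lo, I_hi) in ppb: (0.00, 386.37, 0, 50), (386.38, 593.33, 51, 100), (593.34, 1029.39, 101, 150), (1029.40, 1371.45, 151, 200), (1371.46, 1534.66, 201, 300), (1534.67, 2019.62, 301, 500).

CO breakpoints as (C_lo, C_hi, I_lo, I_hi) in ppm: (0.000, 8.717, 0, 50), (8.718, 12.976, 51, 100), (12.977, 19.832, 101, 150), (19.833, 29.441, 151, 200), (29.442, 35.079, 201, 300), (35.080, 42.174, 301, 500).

SO₂: 181.06 lies in 0.00–183.05, so I_lo=0, I_hi=50, C_lo=0.00, C_hi=183.05.
(50−0)/(183.05−0.00) × (181.06−0.00) + 0 = 50/183.05 × 181.06 + 0 ≈ 49.46 → 49.
PM10: 118.93 lies in 76.59–198.46, so I_lo=51, I_hi=100, C_lo=76.59, C_hi=198.46.
(100−51)/(198.46−76.59) × (118.93−76.59) + 51 = 49/121.87 × 42.34 + 51 ≈ 68.02 → 68.
PM2.5: row 225.5–325.4 (AQI 301–500). (500−301)·(244.5−225.5)/(325.4−225.5) + 301 = 199·19.0/99.9 + 301 ≈ 338.85 → 339.
NO₂ 905.17: bracket 593.34–1029.39 → index 101–150; slope 49/436.05, offset 311.83.
AQI = 101 + 49/436.05·311.83 ≈ 136.04 ⇒ 136.
CO: row 29.442–35.079 (AQI 201–300). (300−201)·(34.638−29.442)/(35.079−29.442) + 201 = 99·5.196/5.637 + 201 ≈ 292.25 → 292.
Sub-indices: SO₂→49, PM10→68, PM2.5→339, NO₂→136, CO→292. Ranked high→low: 339, 292, 136, 68, 49. Second-highest sub-index = 292.

292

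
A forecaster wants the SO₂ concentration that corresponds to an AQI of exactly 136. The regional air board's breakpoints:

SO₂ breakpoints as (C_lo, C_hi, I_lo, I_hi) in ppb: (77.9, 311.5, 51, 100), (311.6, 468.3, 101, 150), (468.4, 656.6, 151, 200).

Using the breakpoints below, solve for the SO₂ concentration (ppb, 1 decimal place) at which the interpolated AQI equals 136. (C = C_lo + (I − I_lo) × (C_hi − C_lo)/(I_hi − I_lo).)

423.5

AQI 136 lies in the 101–150 band, which corresponds to 311.6–468.3 ppb.
C = 311.6 + (136−101)×(468.3−311.6)/(150−101) = 311.6 + 35×156.7/49 ≈ 423.529 ppb → 423.5 ppb to 1 dp.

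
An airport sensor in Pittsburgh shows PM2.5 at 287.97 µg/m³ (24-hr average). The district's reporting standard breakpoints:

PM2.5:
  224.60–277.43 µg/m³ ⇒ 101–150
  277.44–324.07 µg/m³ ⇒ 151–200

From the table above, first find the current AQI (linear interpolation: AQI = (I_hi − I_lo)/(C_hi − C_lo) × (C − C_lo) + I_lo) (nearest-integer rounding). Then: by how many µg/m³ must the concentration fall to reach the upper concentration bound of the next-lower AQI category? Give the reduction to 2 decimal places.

10.54

PM2.5 287.97: bracket 277.44–324.07 → index 151–200; slope 49/46.63, offset 10.53.
AQI = 151 + 49/46.63·10.53 ≈ 162.07 ⇒ 162.
Current AQI 162 is in the Unhealthy range (151–200). The next-lower category tops out at AQI 150, whose upper concentration bound is 277.43 µg/m³.
Reduction needed = 287.97 − 277.43 = 10.54 µg/m³.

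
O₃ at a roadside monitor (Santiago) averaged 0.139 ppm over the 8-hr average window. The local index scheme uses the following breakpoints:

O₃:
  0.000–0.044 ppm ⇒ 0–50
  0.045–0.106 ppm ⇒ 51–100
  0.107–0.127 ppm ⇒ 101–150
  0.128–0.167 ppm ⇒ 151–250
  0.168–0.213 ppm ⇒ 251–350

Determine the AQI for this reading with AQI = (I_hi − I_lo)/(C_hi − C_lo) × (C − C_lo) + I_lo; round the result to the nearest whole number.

O₃ 0.139: bracket 0.128–0.167 → index 151–250; slope 99/0.039, offset 0.011.
AQI = 151 + 99/0.039·0.011 ≈ 178.92 ⇒ 179.

179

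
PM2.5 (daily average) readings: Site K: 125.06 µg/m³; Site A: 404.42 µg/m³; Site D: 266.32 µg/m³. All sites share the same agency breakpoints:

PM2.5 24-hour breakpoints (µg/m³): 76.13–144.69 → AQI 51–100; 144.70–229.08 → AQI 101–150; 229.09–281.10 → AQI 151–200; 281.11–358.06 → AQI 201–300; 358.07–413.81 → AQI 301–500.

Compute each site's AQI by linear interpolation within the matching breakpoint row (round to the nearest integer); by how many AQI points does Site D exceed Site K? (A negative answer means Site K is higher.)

Site K: row 76.13–144.69 (AQI 51–100). (100−51)·(125.06−76.13)/(144.69−76.13) + 51 = 49·48.93/68.56 + 51 ≈ 85.97 → 86.
Site A: 404.42 lies in 358.07–413.81, so I_lo=301, I_hi=500, C_lo=358.07, C_hi=413.81.
(500−301)/(413.81−358.07) × (404.42−358.07) + 301 = 199/55.74 × 46.35 + 301 ≈ 466.48 → 466.
Site D: 266.32 ∈ [229.09, 281.10] ↔ index [151, 200].
151 + (266.32−229.09)·(200−151)/(281.10−229.09) = 151 + 37.23·49/52.01 ≈ 186.08, so AQI = 186.
AQIs: Site K=86, Site A=466, Site D=186. Site D (186) − Site K (86) = 100.

100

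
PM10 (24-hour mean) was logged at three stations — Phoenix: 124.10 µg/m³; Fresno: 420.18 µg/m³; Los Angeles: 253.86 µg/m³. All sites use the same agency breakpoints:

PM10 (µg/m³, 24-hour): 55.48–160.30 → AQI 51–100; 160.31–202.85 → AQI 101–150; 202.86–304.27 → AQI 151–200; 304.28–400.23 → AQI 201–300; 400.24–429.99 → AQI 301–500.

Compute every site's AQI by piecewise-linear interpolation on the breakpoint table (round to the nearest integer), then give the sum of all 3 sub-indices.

Phoenix 124.10: bracket 55.48–160.30 → index 51–100; slope 49/104.82, offset 68.62.
AQI = 51 + 49/104.82·68.62 ≈ 83.08 ⇒ 83.
Fresno: 420.18 ∈ [400.24, 429.99] ↔ index [301, 500].
301 + (420.18−400.24)·(500−301)/(429.99−400.24) = 301 + 19.94·199/29.75 ≈ 434.38, so AQI = 434.
Los Angeles 253.86: bracket 202.86–304.27 → index 151–200; slope 49/101.41, offset 51.00.
AQI = 151 + 49/101.41·51.00 ≈ 175.64 ⇒ 176.
AQIs: Phoenix=83, Fresno=434, Los Angeles=176. Sum = 83 + 434 + 176 = 693.

693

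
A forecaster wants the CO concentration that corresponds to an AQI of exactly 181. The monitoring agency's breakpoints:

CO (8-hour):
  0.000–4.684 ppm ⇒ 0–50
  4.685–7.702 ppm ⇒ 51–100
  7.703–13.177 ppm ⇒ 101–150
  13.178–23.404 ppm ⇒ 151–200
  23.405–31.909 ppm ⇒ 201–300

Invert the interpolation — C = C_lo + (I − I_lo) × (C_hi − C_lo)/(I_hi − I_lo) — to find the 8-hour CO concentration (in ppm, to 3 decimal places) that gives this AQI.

19.439

AQI 181 lies in the 151–200 band, which corresponds to 13.178–23.404 ppm.
C = 13.178 + (181−151)×(23.404−13.178)/(200−151) = 13.178 + 30×10.226/49 ≈ 19.43882 ppm → 19.439 ppm to 3 dp.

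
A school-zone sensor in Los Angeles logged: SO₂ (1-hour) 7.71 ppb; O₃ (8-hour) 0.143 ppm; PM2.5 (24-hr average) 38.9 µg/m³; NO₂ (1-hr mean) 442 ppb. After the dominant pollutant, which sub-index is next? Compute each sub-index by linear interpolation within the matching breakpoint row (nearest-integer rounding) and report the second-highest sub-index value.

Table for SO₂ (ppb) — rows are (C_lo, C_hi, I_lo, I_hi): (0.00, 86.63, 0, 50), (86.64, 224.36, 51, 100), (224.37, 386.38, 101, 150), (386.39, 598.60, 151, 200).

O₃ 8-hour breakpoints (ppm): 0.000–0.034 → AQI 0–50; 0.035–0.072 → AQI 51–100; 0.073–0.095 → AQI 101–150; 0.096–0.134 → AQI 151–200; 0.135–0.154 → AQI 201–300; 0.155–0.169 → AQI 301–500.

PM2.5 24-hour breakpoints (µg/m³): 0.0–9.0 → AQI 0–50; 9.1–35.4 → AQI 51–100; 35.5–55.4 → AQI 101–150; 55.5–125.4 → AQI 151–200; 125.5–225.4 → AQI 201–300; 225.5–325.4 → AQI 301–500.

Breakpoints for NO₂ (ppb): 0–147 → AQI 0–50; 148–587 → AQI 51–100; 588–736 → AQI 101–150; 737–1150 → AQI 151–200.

SO₂: 7.71 lies in 0.00–86.63, so I_lo=0, I_hi=50, C_lo=0.00, C_hi=86.63.
(50−0)/(86.63−0.00) × (7.71−0.00) + 0 = 50/86.63 × 7.71 + 0 ≈ 4.45 → 4.
O₃ 0.143: bracket 0.135–0.154 → index 201–300; slope 99/0.019, offset 0.008.
AQI = 201 + 99/0.019·0.008 ≈ 242.68 ⇒ 243.
PM2.5: 38.9 lies in 35.5–55.4, so I_lo=101, I_hi=150, C_lo=35.5, C_hi=55.4.
(150−101)/(55.4−35.5) × (38.9−35.5) + 101 = 49/19.9 × 3.4 + 101 ≈ 109.37 → 109.
NO₂: 442 ∈ [148, 587] ↔ index [51, 100].
51 + (442−148)·(100−51)/(587−148) = 51 + 294·49/439 ≈ 83.82, so AQI = 84.
Sub-indices: SO₂→4, O₃→243, PM2.5→109, NO₂→84. Ranked high→low: 243, 109, 84, 4. Second-highest sub-index = 109.

109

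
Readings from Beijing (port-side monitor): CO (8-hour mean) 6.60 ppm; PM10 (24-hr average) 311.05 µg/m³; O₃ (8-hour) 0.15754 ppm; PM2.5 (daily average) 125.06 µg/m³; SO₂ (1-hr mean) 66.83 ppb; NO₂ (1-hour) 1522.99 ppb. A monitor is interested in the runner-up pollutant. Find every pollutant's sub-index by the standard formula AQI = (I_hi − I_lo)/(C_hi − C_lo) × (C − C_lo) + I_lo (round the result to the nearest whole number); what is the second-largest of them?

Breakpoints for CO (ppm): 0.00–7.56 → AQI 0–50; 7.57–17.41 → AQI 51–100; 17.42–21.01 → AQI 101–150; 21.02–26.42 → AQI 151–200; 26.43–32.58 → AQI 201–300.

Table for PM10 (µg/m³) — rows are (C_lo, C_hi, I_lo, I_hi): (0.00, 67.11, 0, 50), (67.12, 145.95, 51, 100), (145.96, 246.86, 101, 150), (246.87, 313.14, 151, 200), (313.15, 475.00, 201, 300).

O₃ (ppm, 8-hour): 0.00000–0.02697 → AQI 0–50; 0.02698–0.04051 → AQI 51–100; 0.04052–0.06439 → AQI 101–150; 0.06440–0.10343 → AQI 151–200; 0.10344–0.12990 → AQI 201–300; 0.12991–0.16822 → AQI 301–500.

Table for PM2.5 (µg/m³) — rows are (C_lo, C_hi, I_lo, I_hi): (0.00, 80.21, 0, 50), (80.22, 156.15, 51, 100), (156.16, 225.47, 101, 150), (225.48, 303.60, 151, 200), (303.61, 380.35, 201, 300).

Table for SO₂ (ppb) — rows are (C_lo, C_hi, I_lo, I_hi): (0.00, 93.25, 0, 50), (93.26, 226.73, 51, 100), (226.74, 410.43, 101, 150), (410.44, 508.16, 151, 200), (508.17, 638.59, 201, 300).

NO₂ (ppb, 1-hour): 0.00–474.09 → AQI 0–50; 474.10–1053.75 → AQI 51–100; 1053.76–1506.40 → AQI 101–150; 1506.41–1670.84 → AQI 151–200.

CO: 6.60 lies in 0.00–7.56, so I_lo=0, I_hi=50, C_lo=0.00, C_hi=7.56.
(50−0)/(7.56−0.00) × (6.60−0.00) + 0 = 50/7.56 × 6.60 + 0 ≈ 43.65 → 44.
PM10: 311.05 lies in 246.87–313.14, so I_lo=151, I_hi=200, C_lo=246.87, C_hi=313.14.
(200−151)/(313.14−246.87) × (311.05−246.87) + 151 = 49/66.27 × 64.18 + 151 ≈ 198.45 → 198.
O₃: 0.15754 lies in 0.12991–0.16822, so I_lo=301, I_hi=500, C_lo=0.12991, C_hi=0.16822.
(500−301)/(0.16822−0.12991) × (0.15754−0.12991) + 301 = 199/0.03831 × 0.02763 + 301 ≈ 444.52 → 445.
PM2.5: 125.06 ∈ [80.22, 156.15] ↔ index [51, 100].
51 + (125.06−80.22)·(100−51)/(156.15−80.22) = 51 + 44.84·49/75.93 ≈ 79.94, so AQI = 80.
SO₂: 66.83 ∈ [0.00, 93.25] ↔ index [0, 50].
0 + (66.83−0.00)·(50−0)/(93.25−0.00) = 0 + 66.83·50/93.25 ≈ 35.83, so AQI = 36.
NO₂: 1522.99 ∈ [1506.41, 1670.84] ↔ index [151, 200].
151 + (1522.99−1506.41)·(200−151)/(1670.84−1506.41) = 151 + 16.58·49/164.43 ≈ 155.94, so AQI = 156.
Sub-indices: CO→44, PM10→198, O₃→445, PM2.5→80, SO₂→36, NO₂→156. Ranked high→low: 445, 198, 156, 80, 44, 36. Second-highest sub-index = 198.

198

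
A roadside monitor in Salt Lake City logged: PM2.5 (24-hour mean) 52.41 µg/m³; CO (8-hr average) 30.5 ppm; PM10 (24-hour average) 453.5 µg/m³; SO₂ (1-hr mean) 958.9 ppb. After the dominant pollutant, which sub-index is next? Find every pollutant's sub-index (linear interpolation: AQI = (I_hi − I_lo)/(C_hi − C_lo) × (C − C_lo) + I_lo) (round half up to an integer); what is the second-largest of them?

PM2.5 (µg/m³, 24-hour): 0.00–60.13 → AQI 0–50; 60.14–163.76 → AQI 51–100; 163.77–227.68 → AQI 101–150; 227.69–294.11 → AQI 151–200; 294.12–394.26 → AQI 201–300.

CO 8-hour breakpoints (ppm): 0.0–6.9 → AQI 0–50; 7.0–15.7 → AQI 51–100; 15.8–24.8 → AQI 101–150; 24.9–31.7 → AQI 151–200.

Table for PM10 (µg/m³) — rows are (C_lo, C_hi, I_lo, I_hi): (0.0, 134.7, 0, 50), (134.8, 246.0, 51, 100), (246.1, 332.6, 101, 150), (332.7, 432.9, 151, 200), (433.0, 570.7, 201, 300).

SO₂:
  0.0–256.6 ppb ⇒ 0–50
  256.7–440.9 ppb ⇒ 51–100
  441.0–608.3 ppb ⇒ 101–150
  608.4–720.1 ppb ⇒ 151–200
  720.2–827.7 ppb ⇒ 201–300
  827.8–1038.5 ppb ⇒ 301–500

PM2.5 52.41: bracket 0.00–60.13 → index 0–50; slope 50/60.13, offset 52.41.
AQI = 0 + 50/60.13·52.41 ≈ 43.58 ⇒ 44.
CO: row 24.9–31.7 (AQI 151–200). (200−151)·(30.5−24.9)/(31.7−24.9) + 151 = 49·5.6/6.8 + 151 ≈ 191.35 → 191.
PM10: 453.5 lies in 433.0–570.7, so I_lo=201, I_hi=300, C_lo=433.0, C_hi=570.7.
(300−201)/(570.7−433.0) × (453.5−433.0) + 201 = 99/137.7 × 20.5 + 201 ≈ 215.74 → 216.
SO₂: row 827.8–1038.5 (AQI 301–500). (500−301)·(958.9−827.8)/(1038.5−827.8) + 301 = 199·131.1/210.7 + 301 ≈ 424.82 → 425.
Sub-indices: PM2.5→44, CO→191, PM10→216, SO₂→425. Ranked high→low: 425, 216, 191, 44. Second-highest sub-index = 216.

216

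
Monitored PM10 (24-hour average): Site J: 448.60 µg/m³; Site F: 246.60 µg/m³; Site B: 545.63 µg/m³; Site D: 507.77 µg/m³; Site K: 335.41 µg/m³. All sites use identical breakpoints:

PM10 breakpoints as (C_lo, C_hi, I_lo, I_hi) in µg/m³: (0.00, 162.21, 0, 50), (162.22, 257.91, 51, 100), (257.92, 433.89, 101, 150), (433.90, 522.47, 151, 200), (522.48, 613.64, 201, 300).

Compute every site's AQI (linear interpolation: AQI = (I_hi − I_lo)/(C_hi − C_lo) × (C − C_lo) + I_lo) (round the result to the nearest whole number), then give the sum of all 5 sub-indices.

Site J: row 433.90–522.47 (AQI 151–200). (200−151)·(448.60−433.90)/(522.47−433.90) + 151 = 49·14.70/88.57 + 151 ≈ 159.13 → 159.
Site F: row 162.22–257.91 (AQI 51–100). (100−51)·(246.60−162.22)/(257.91−162.22) + 51 = 49·84.38/95.69 + 51 ≈ 94.21 → 94.
Site B: 545.63 ∈ [522.48, 613.64] ↔ index [201, 300].
201 + (545.63−522.48)·(300−201)/(613.64−522.48) = 201 + 23.15·99/91.16 ≈ 226.14, so AQI = 226.
Site D: 507.77 ∈ [433.90, 522.47] ↔ index [151, 200].
151 + (507.77−433.90)·(200−151)/(522.47−433.90) = 151 + 73.87·49/88.57 ≈ 191.87, so AQI = 192.
Site K 335.41: bracket 257.92–433.89 → index 101–150; slope 49/175.97, offset 77.49.
AQI = 101 + 49/175.97·77.49 ≈ 122.58 ⇒ 123.
AQIs: Site J=159, Site F=94, Site B=226, Site D=192, Site K=123. Sum = 159 + 94 + 226 + 192 + 123 = 794.

794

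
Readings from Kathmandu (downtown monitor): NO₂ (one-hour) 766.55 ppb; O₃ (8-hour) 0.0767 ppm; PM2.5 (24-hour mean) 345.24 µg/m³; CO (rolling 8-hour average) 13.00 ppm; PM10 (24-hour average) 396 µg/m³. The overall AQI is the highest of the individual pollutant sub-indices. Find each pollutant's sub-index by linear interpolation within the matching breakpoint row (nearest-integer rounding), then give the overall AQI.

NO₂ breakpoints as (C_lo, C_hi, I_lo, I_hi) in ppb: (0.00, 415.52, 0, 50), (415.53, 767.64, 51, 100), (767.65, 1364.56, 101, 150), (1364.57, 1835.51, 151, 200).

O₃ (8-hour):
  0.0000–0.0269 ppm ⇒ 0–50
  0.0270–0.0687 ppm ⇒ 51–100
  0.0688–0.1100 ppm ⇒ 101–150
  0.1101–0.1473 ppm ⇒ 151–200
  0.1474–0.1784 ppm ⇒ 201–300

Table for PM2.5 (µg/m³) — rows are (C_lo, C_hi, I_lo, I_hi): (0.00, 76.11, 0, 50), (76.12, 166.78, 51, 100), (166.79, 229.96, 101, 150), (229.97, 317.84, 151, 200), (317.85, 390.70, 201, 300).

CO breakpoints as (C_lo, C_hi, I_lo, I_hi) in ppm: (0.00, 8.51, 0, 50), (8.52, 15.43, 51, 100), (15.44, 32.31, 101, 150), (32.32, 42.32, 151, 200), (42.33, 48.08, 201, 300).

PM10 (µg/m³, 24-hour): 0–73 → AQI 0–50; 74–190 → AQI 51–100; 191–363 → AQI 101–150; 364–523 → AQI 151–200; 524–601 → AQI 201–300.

238

NO₂ 766.55: bracket 415.53–767.64 → index 51–100; slope 49/352.11, offset 351.02.
AQI = 51 + 49/352.11·351.02 ≈ 99.85 ⇒ 100.
O₃: row 0.0688–0.1100 (AQI 101–150). (150−101)·(0.0767−0.0688)/(0.1100−0.0688) + 101 = 49·0.0079/0.0412 + 101 ≈ 110.40 → 110.
PM2.5: 345.24 ∈ [317.85, 390.70] ↔ index [201, 300].
201 + (345.24−317.85)·(300−201)/(390.70−317.85) = 201 + 27.39·99/72.85 ≈ 238.22, so AQI = 238.
CO: 13.00 lies in 8.52–15.43, so I_lo=51, I_hi=100, C_lo=8.52, C_hi=15.43.
(100−51)/(15.43−8.52) × (13.00−8.52) + 51 = 49/6.91 × 4.48 + 51 ≈ 82.77 → 83.
PM10 396: bracket 364–523 → index 151–200; slope 49/159, offset 32.
AQI = 151 + 49/159·32 ≈ 160.86 ⇒ 161.
Sub-indices: NO₂→100, O₃→110, PM2.5→238, CO→83, PM10→161. Overall AQI = max = 238; dominant pollutant is PM2.5.
AQI 238: Very Unhealthy.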